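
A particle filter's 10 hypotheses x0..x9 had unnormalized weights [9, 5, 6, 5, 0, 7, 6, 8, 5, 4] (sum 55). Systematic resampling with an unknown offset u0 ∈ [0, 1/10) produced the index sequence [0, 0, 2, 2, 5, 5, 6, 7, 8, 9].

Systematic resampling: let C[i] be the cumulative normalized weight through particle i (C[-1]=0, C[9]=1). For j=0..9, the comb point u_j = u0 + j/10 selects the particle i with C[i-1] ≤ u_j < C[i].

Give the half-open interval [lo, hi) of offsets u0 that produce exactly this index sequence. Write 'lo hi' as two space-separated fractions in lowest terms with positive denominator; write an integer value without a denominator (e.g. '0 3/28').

C = [9/55, 14/55, 4/11, 5/11, 5/11, 32/55, 38/55, 46/55, 51/55, 1]
j=0 picked index 0: u0 ∈ [0, 9/55)
j=1 picked index 0: u0 ∈ [-1/10, 7/110)
j=2 picked index 2: u0 ∈ [3/55, 9/55)
j=3 picked index 2: u0 ∈ [-1/22, 7/110)
j=4 picked index 5: u0 ∈ [3/55, 2/11)
j=5 picked index 5: u0 ∈ [-1/22, 9/110)
j=6 picked index 6: u0 ∈ [-1/55, 1/11)
j=7 picked index 7: u0 ∈ [-1/110, 3/22)
j=8 picked index 8: u0 ∈ [2/55, 7/55)
j=9 picked index 9: u0 ∈ [3/110, 1/10)
intersection: [3/55, 7/110)

3/55 7/110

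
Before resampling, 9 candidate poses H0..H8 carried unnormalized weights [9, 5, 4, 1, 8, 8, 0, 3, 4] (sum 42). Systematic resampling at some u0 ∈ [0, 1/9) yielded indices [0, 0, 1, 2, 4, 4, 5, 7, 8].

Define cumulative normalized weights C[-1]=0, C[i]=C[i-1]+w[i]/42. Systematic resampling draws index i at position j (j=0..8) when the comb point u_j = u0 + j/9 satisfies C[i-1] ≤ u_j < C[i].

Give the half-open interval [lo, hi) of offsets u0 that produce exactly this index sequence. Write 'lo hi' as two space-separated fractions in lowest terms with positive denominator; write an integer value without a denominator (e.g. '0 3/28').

1/18 11/126

C = [3/14, 1/3, 3/7, 19/42, 9/14, 5/6, 5/6, 19/21, 1]
j=0 picked index 0: u0 ∈ [0, 3/14)
j=1 picked index 0: u0 ∈ [-1/9, 13/126)
j=2 picked index 1: u0 ∈ [-1/126, 1/9)
j=3 picked index 2: u0 ∈ [0, 2/21)
j=4 picked index 4: u0 ∈ [1/126, 25/126)
j=5 picked index 4: u0 ∈ [-13/126, 11/126)
j=6 picked index 5: u0 ∈ [-1/42, 1/6)
j=7 picked index 7: u0 ∈ [1/18, 8/63)
j=8 picked index 8: u0 ∈ [1/63, 1/9)
intersection: [1/18, 11/126)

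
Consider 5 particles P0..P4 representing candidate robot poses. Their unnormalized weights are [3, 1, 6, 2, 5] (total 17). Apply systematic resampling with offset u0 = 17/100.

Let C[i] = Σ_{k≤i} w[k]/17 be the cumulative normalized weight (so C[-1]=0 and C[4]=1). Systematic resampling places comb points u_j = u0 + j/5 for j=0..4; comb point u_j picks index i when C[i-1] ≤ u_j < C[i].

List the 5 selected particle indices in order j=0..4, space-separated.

0 2 2 4 4

C = [3/17, 4/17, 10/17, 12/17, 1]
j=0: u_0=17/100 ∈ [0, 3/17) → index 0
j=1: u_1=37/100 ∈ [4/17, 10/17) → index 2
j=2: u_2=57/100 ∈ [4/17, 10/17) → index 2
j=3: u_3=77/100 ∈ [12/17, 1) → index 4
j=4: u_4=97/100 ∈ [12/17, 1) → index 4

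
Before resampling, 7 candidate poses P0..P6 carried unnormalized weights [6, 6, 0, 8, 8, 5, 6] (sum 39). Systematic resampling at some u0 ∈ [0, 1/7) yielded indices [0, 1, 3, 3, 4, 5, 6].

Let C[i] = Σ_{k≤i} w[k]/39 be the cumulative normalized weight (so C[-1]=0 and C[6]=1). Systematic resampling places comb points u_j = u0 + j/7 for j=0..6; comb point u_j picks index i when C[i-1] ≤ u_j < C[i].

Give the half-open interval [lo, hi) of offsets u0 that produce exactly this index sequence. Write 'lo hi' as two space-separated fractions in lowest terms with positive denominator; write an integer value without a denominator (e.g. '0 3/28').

2/91 23/273

C = [2/13, 4/13, 4/13, 20/39, 28/39, 11/13, 1]
j=0 picked index 0: u0 ∈ [0, 2/13)
j=1 picked index 1: u0 ∈ [1/91, 15/91)
j=2 picked index 3: u0 ∈ [2/91, 62/273)
j=3 picked index 3: u0 ∈ [-11/91, 23/273)
j=4 picked index 4: u0 ∈ [-16/273, 40/273)
j=5 picked index 5: u0 ∈ [1/273, 12/91)
j=6 picked index 6: u0 ∈ [-1/91, 1/7)
intersection: [2/91, 23/273)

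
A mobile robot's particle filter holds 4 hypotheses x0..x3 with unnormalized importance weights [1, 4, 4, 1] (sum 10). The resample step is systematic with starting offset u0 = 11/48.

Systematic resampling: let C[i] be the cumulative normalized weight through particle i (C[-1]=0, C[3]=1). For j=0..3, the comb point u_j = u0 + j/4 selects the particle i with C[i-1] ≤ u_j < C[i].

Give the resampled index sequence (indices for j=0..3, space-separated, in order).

C = [1/10, 1/2, 9/10, 1]
j=0: u_0=11/48 ∈ [1/10, 1/2) → index 1
j=1: u_1=23/48 ∈ [1/10, 1/2) → index 1
j=2: u_2=35/48 ∈ [1/2, 9/10) → index 2
j=3: u_3=47/48 ∈ [9/10, 1) → index 3

1 1 2 3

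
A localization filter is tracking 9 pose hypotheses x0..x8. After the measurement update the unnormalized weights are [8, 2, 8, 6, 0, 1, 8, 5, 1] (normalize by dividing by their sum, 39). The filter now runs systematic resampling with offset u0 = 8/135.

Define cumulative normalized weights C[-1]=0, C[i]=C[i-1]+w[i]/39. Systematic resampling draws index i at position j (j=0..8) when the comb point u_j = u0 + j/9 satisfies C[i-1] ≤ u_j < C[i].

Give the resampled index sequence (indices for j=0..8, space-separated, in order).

C = [8/39, 10/39, 6/13, 8/13, 8/13, 25/39, 11/13, 38/39, 1]
j=0: u_0=8/135 ∈ [0, 8/39) → index 0
j=1: u_1=23/135 ∈ [0, 8/39) → index 0
j=2: u_2=38/135 ∈ [10/39, 6/13) → index 2
j=3: u_3=53/135 ∈ [10/39, 6/13) → index 2
j=4: u_4=68/135 ∈ [6/13, 8/13) → index 3
j=5: u_5=83/135 ∈ [6/13, 8/13) → index 3
j=6: u_6=98/135 ∈ [25/39, 11/13) → index 6
j=7: u_7=113/135 ∈ [25/39, 11/13) → index 6
j=8: u_8=128/135 ∈ [11/13, 38/39) → index 7

0 0 2 2 3 3 6 6 7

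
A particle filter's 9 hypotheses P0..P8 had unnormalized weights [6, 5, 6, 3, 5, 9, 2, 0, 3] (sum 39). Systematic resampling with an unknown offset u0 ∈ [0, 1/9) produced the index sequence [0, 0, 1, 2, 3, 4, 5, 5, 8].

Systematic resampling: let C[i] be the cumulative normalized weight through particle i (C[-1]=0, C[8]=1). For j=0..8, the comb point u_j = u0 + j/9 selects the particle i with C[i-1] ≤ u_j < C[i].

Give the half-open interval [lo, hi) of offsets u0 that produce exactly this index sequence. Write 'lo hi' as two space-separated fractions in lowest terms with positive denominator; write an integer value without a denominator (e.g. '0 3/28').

C = [2/13, 11/39, 17/39, 20/39, 25/39, 34/39, 12/13, 12/13, 1]
j=0 picked index 0: u0 ∈ [0, 2/13)
j=1 picked index 0: u0 ∈ [-1/9, 5/117)
j=2 picked index 1: u0 ∈ [-8/117, 7/117)
j=3 picked index 2: u0 ∈ [-2/39, 4/39)
j=4 picked index 3: u0 ∈ [-1/117, 8/117)
j=5 picked index 4: u0 ∈ [-5/117, 10/117)
j=6 picked index 5: u0 ∈ [-1/39, 8/39)
j=7 picked index 5: u0 ∈ [-16/117, 11/117)
j=8 picked index 8: u0 ∈ [4/117, 1/9)
intersection: [4/117, 5/117)

4/117 5/117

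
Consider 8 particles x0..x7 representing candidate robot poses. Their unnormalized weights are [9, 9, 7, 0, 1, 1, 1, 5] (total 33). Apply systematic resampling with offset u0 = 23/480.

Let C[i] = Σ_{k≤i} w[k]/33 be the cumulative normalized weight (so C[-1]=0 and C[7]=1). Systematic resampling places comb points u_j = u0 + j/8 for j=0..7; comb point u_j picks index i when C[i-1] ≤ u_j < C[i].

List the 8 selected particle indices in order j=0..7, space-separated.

C = [3/11, 6/11, 25/33, 25/33, 26/33, 9/11, 28/33, 1]
j=0: u_0=23/480 ∈ [0, 3/11) → index 0
j=1: u_1=83/480 ∈ [0, 3/11) → index 0
j=2: u_2=143/480 ∈ [3/11, 6/11) → index 1
j=3: u_3=203/480 ∈ [3/11, 6/11) → index 1
j=4: u_4=263/480 ∈ [6/11, 25/33) → index 2
j=5: u_5=323/480 ∈ [6/11, 25/33) → index 2
j=6: u_6=383/480 ∈ [26/33, 9/11) → index 5
j=7: u_7=443/480 ∈ [28/33, 1) → index 7

0 0 1 1 2 2 5 7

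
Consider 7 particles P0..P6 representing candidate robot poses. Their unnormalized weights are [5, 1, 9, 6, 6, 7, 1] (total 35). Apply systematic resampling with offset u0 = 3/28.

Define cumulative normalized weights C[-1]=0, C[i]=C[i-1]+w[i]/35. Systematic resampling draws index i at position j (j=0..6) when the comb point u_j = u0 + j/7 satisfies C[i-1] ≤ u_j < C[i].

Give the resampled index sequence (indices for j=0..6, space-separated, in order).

C = [1/7, 6/35, 3/7, 3/5, 27/35, 34/35, 1]
j=0: u_0=3/28 ∈ [0, 1/7) → index 0
j=1: u_1=1/4 ∈ [6/35, 3/7) → index 2
j=2: u_2=11/28 ∈ [6/35, 3/7) → index 2
j=3: u_3=15/28 ∈ [3/7, 3/5) → index 3
j=4: u_4=19/28 ∈ [3/5, 27/35) → index 4
j=5: u_5=23/28 ∈ [27/35, 34/35) → index 5
j=6: u_6=27/28 ∈ [27/35, 34/35) → index 5

0 2 2 3 4 5 5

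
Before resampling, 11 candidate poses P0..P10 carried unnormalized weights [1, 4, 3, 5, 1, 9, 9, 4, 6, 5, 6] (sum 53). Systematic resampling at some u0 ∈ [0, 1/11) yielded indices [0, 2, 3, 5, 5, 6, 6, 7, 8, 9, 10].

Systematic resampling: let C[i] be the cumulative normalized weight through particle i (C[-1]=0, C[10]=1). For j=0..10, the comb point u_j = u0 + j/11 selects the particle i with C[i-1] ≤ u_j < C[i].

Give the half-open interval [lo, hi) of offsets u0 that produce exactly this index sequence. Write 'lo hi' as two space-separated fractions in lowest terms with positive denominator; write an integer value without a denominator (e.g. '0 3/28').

C = [1/53, 5/53, 8/53, 13/53, 14/53, 23/53, 32/53, 36/53, 42/53, 47/53, 1]
j=0 picked index 0: u0 ∈ [0, 1/53)
j=1 picked index 2: u0 ∈ [2/583, 35/583)
j=2 picked index 3: u0 ∈ [-18/583, 37/583)
j=3 picked index 5: u0 ∈ [-5/583, 94/583)
j=4 picked index 5: u0 ∈ [-58/583, 41/583)
j=5 picked index 6: u0 ∈ [-12/583, 87/583)
j=6 picked index 6: u0 ∈ [-65/583, 34/583)
j=7 picked index 7: u0 ∈ [-19/583, 25/583)
j=8 picked index 8: u0 ∈ [-28/583, 38/583)
j=9 picked index 9: u0 ∈ [-15/583, 40/583)
j=10 picked index 10: u0 ∈ [-13/583, 1/11)
intersection: [2/583, 1/53)

2/583 1/53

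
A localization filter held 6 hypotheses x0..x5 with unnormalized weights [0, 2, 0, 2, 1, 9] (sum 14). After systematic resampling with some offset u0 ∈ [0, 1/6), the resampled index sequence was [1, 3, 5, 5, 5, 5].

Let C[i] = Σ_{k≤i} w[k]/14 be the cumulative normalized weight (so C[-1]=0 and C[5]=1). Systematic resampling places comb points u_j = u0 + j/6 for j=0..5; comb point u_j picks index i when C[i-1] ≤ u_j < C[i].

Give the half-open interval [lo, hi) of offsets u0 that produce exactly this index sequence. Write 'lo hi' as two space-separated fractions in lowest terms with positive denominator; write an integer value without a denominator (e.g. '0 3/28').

1/42 5/42

C = [0, 1/7, 1/7, 2/7, 5/14, 1]
j=0 picked index 1: u0 ∈ [0, 1/7)
j=1 picked index 3: u0 ∈ [-1/42, 5/42)
j=2 picked index 5: u0 ∈ [1/42, 2/3)
j=3 picked index 5: u0 ∈ [-1/7, 1/2)
j=4 picked index 5: u0 ∈ [-13/42, 1/3)
j=5 picked index 5: u0 ∈ [-10/21, 1/6)
intersection: [1/42, 5/42)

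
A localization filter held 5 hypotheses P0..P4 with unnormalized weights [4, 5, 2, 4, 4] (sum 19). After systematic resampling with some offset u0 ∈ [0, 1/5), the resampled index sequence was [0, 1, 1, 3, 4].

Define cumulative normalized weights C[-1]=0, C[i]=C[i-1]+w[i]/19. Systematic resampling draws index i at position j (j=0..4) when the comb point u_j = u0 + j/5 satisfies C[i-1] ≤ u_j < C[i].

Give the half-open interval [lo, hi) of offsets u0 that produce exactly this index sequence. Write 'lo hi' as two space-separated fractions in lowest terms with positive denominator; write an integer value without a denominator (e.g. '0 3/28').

1/95 7/95

C = [4/19, 9/19, 11/19, 15/19, 1]
j=0 picked index 0: u0 ∈ [0, 4/19)
j=1 picked index 1: u0 ∈ [1/95, 26/95)
j=2 picked index 1: u0 ∈ [-18/95, 7/95)
j=3 picked index 3: u0 ∈ [-2/95, 18/95)
j=4 picked index 4: u0 ∈ [-1/95, 1/5)
intersection: [1/95, 7/95)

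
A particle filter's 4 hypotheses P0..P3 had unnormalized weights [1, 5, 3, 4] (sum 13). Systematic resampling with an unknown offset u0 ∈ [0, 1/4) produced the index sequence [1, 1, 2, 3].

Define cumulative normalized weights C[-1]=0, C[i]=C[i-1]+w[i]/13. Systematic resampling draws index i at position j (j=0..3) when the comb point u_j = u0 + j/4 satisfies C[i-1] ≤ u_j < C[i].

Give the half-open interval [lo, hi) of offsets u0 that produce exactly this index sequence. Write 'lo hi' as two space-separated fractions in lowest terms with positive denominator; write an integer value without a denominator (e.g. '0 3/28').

1/13 5/26

C = [1/13, 6/13, 9/13, 1]
j=0 picked index 1: u0 ∈ [1/13, 6/13)
j=1 picked index 1: u0 ∈ [-9/52, 11/52)
j=2 picked index 2: u0 ∈ [-1/26, 5/26)
j=3 picked index 3: u0 ∈ [-3/52, 1/4)
intersection: [1/13, 5/26)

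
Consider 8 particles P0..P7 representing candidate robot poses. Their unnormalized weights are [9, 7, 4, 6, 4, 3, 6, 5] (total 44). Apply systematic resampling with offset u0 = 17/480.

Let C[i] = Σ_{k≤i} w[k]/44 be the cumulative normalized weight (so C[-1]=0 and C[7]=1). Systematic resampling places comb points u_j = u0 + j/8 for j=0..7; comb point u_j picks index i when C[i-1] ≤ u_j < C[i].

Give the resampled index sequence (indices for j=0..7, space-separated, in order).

C = [9/44, 4/11, 5/11, 13/22, 15/22, 3/4, 39/44, 1]
j=0: u_0=17/480 ∈ [0, 9/44) → index 0
j=1: u_1=77/480 ∈ [0, 9/44) → index 0
j=2: u_2=137/480 ∈ [9/44, 4/11) → index 1
j=3: u_3=197/480 ∈ [4/11, 5/11) → index 2
j=4: u_4=257/480 ∈ [5/11, 13/22) → index 3
j=5: u_5=317/480 ∈ [13/22, 15/22) → index 4
j=6: u_6=377/480 ∈ [3/4, 39/44) → index 6
j=7: u_7=437/480 ∈ [39/44, 1) → index 7

0 0 1 2 3 4 6 7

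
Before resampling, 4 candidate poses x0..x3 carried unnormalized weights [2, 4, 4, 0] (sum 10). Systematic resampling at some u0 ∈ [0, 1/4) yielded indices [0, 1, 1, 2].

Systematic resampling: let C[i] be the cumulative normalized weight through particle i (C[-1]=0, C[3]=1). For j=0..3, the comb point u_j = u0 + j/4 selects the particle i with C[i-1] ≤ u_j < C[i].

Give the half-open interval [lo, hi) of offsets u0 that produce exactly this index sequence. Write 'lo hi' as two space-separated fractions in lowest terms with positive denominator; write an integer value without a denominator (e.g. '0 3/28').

0 1/10

C = [1/5, 3/5, 1, 1]
j=0 picked index 0: u0 ∈ [0, 1/5)
j=1 picked index 1: u0 ∈ [-1/20, 7/20)
j=2 picked index 1: u0 ∈ [-3/10, 1/10)
j=3 picked index 2: u0 ∈ [-3/20, 1/4)
intersection: [0, 1/10)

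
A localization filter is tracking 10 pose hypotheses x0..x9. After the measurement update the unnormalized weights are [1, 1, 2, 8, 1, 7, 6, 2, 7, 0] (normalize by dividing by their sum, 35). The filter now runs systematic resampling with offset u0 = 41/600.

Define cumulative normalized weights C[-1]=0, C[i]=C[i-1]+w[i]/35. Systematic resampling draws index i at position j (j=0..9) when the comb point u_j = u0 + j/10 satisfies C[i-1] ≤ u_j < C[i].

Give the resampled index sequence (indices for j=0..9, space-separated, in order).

C = [1/35, 2/35, 4/35, 12/35, 13/35, 4/7, 26/35, 4/5, 1, 1]
j=0: u_0=41/600 ∈ [2/35, 4/35) → index 2
j=1: u_1=101/600 ∈ [4/35, 12/35) → index 3
j=2: u_2=161/600 ∈ [4/35, 12/35) → index 3
j=3: u_3=221/600 ∈ [12/35, 13/35) → index 4
j=4: u_4=281/600 ∈ [13/35, 4/7) → index 5
j=5: u_5=341/600 ∈ [13/35, 4/7) → index 5
j=6: u_6=401/600 ∈ [4/7, 26/35) → index 6
j=7: u_7=461/600 ∈ [26/35, 4/5) → index 7
j=8: u_8=521/600 ∈ [4/5, 1) → index 8
j=9: u_9=581/600 ∈ [4/5, 1) → index 8

2 3 3 4 5 5 6 7 8 8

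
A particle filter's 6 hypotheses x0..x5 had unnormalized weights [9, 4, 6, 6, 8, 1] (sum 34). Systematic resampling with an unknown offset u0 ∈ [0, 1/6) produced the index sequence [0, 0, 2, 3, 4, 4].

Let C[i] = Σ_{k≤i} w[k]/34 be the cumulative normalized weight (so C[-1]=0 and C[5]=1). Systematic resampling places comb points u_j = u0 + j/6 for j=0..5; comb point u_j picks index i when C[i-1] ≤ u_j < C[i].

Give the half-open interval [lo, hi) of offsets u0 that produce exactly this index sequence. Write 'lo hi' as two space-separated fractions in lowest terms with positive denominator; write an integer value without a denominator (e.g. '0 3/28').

7/102 5/51

C = [9/34, 13/34, 19/34, 25/34, 33/34, 1]
j=0 picked index 0: u0 ∈ [0, 9/34)
j=1 picked index 0: u0 ∈ [-1/6, 5/51)
j=2 picked index 2: u0 ∈ [5/102, 23/102)
j=3 picked index 3: u0 ∈ [1/17, 4/17)
j=4 picked index 4: u0 ∈ [7/102, 31/102)
j=5 picked index 4: u0 ∈ [-5/51, 7/51)
intersection: [7/102, 5/51)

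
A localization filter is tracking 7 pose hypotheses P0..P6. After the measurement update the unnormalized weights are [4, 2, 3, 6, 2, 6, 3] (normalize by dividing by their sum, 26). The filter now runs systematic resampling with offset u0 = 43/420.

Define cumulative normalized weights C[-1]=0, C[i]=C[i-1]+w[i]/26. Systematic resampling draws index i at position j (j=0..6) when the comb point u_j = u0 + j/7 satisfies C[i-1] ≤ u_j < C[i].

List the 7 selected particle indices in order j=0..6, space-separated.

C = [2/13, 3/13, 9/26, 15/26, 17/26, 23/26, 1]
j=0: u_0=43/420 ∈ [0, 2/13) → index 0
j=1: u_1=103/420 ∈ [3/13, 9/26) → index 2
j=2: u_2=163/420 ∈ [9/26, 15/26) → index 3
j=3: u_3=223/420 ∈ [9/26, 15/26) → index 3
j=4: u_4=283/420 ∈ [17/26, 23/26) → index 5
j=5: u_5=49/60 ∈ [17/26, 23/26) → index 5
j=6: u_6=403/420 ∈ [23/26, 1) → index 6

0 2 3 3 5 5 6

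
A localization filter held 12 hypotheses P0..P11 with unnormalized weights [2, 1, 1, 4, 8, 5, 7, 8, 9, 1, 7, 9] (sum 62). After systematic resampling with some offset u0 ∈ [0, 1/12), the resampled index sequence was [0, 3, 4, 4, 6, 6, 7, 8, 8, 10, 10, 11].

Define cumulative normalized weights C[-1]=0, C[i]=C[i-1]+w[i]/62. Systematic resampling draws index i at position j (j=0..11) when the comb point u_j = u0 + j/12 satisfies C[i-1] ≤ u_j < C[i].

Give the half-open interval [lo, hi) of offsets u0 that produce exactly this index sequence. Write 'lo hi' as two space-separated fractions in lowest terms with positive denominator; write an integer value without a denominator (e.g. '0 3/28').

1/186 1/124

C = [1/31, 3/62, 2/31, 4/31, 8/31, 21/62, 14/31, 18/31, 45/62, 23/31, 53/62, 1]
j=0 picked index 0: u0 ∈ [0, 1/31)
j=1 picked index 3: u0 ∈ [-7/372, 17/372)
j=2 picked index 4: u0 ∈ [-7/186, 17/186)
j=3 picked index 4: u0 ∈ [-15/124, 1/124)
j=4 picked index 6: u0 ∈ [1/186, 11/93)
j=5 picked index 6: u0 ∈ [-29/372, 13/372)
j=6 picked index 7: u0 ∈ [-3/62, 5/62)
j=7 picked index 8: u0 ∈ [-1/372, 53/372)
j=8 picked index 8: u0 ∈ [-8/93, 11/186)
j=9 picked index 10: u0 ∈ [-1/124, 13/124)
j=10 picked index 10: u0 ∈ [-17/186, 2/93)
j=11 picked index 11: u0 ∈ [-23/372, 1/12)
intersection: [1/186, 1/124)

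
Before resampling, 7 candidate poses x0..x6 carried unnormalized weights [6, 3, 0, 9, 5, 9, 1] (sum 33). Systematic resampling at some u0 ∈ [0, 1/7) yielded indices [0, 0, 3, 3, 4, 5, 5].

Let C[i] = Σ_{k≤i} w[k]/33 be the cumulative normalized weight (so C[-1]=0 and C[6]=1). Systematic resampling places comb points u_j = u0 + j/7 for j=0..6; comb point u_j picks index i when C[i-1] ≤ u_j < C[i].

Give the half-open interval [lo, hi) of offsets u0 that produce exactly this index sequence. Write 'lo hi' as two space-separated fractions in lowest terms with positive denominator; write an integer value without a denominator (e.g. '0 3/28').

C = [2/11, 3/11, 3/11, 6/11, 23/33, 32/33, 1]
j=0 picked index 0: u0 ∈ [0, 2/11)
j=1 picked index 0: u0 ∈ [-1/7, 3/77)
j=2 picked index 3: u0 ∈ [-1/77, 20/77)
j=3 picked index 3: u0 ∈ [-12/77, 9/77)
j=4 picked index 4: u0 ∈ [-2/77, 29/231)
j=5 picked index 5: u0 ∈ [-4/231, 59/231)
j=6 picked index 5: u0 ∈ [-37/231, 26/231)
intersection: [0, 3/77)

0 3/77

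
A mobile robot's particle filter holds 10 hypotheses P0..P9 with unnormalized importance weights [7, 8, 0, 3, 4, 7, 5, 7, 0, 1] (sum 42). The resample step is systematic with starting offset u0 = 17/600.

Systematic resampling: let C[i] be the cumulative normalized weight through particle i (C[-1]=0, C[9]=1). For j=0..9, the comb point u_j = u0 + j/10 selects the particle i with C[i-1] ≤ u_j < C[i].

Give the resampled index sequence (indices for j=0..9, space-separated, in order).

0 0 1 1 3 5 5 6 7 7

C = [1/6, 5/14, 5/14, 3/7, 11/21, 29/42, 17/21, 41/42, 41/42, 1]
j=0: u_0=17/600 ∈ [0, 1/6) → index 0
j=1: u_1=77/600 ∈ [0, 1/6) → index 0
j=2: u_2=137/600 ∈ [1/6, 5/14) → index 1
j=3: u_3=197/600 ∈ [1/6, 5/14) → index 1
j=4: u_4=257/600 ∈ [5/14, 3/7) → index 3
j=5: u_5=317/600 ∈ [11/21, 29/42) → index 5
j=6: u_6=377/600 ∈ [11/21, 29/42) → index 5
j=7: u_7=437/600 ∈ [29/42, 17/21) → index 6
j=8: u_8=497/600 ∈ [17/21, 41/42) → index 7
j=9: u_9=557/600 ∈ [17/21, 41/42) → index 7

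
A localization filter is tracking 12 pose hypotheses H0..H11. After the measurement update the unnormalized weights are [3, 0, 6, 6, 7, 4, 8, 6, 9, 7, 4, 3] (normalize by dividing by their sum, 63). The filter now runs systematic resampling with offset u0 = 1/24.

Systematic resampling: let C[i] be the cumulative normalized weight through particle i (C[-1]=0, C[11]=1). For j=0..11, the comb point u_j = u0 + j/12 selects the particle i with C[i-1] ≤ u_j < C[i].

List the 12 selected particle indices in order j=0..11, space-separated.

C = [1/21, 1/21, 1/7, 5/21, 22/63, 26/63, 34/63, 40/63, 7/9, 8/9, 20/21, 1]
j=0: u_0=1/24 ∈ [0, 1/21) → index 0
j=1: u_1=1/8 ∈ [1/21, 1/7) → index 2
j=2: u_2=5/24 ∈ [1/7, 5/21) → index 3
j=3: u_3=7/24 ∈ [5/21, 22/63) → index 4
j=4: u_4=3/8 ∈ [22/63, 26/63) → index 5
j=5: u_5=11/24 ∈ [26/63, 34/63) → index 6
j=6: u_6=13/24 ∈ [34/63, 40/63) → index 7
j=7: u_7=5/8 ∈ [34/63, 40/63) → index 7
j=8: u_8=17/24 ∈ [40/63, 7/9) → index 8
j=9: u_9=19/24 ∈ [7/9, 8/9) → index 9
j=10: u_10=7/8 ∈ [7/9, 8/9) → index 9
j=11: u_11=23/24 ∈ [20/21, 1) → index 11

0 2 3 4 5 6 7 7 8 9 9 11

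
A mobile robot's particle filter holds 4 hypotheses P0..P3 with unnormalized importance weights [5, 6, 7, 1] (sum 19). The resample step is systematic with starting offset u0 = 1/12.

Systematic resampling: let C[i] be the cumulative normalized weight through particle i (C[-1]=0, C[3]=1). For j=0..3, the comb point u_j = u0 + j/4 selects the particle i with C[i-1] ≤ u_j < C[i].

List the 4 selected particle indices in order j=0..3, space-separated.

0 1 2 2

C = [5/19, 11/19, 18/19, 1]
j=0: u_0=1/12 ∈ [0, 5/19) → index 0
j=1: u_1=1/3 ∈ [5/19, 11/19) → index 1
j=2: u_2=7/12 ∈ [11/19, 18/19) → index 2
j=3: u_3=5/6 ∈ [11/19, 18/19) → index 2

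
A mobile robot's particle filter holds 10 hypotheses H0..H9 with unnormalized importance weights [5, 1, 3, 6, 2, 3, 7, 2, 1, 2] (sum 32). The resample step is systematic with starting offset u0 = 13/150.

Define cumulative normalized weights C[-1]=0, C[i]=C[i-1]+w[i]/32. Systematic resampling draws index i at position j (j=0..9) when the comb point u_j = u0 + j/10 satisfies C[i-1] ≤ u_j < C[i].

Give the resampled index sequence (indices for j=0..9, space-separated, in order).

0 1 3 3 4 5 6 6 7 9

C = [5/32, 3/16, 9/32, 15/32, 17/32, 5/8, 27/32, 29/32, 15/16, 1]
j=0: u_0=13/150 ∈ [0, 5/32) → index 0
j=1: u_1=14/75 ∈ [5/32, 3/16) → index 1
j=2: u_2=43/150 ∈ [9/32, 15/32) → index 3
j=3: u_3=29/75 ∈ [9/32, 15/32) → index 3
j=4: u_4=73/150 ∈ [15/32, 17/32) → index 4
j=5: u_5=44/75 ∈ [17/32, 5/8) → index 5
j=6: u_6=103/150 ∈ [5/8, 27/32) → index 6
j=7: u_7=59/75 ∈ [5/8, 27/32) → index 6
j=8: u_8=133/150 ∈ [27/32, 29/32) → index 7
j=9: u_9=74/75 ∈ [15/16, 1) → index 9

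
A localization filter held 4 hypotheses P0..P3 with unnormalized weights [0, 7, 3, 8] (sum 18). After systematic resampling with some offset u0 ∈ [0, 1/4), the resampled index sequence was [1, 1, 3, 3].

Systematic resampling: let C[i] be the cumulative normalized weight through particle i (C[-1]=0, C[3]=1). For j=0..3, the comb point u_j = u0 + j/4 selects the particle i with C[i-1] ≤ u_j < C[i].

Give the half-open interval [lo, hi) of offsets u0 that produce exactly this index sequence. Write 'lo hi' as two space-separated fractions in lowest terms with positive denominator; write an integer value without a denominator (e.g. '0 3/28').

C = [0, 7/18, 5/9, 1]
j=0 picked index 1: u0 ∈ [0, 7/18)
j=1 picked index 1: u0 ∈ [-1/4, 5/36)
j=2 picked index 3: u0 ∈ [1/18, 1/2)
j=3 picked index 3: u0 ∈ [-7/36, 1/4)
intersection: [1/18, 5/36)

1/18 5/36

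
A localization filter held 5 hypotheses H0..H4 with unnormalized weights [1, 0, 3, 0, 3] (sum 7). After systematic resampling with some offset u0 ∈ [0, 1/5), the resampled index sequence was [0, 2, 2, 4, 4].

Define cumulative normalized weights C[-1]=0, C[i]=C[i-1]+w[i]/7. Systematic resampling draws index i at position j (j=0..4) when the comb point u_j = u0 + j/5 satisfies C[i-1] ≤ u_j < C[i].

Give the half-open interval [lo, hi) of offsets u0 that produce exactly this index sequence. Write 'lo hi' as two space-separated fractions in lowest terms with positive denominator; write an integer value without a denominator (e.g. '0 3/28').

0 1/7

C = [1/7, 1/7, 4/7, 4/7, 1]
j=0 picked index 0: u0 ∈ [0, 1/7)
j=1 picked index 2: u0 ∈ [-2/35, 13/35)
j=2 picked index 2: u0 ∈ [-9/35, 6/35)
j=3 picked index 4: u0 ∈ [-1/35, 2/5)
j=4 picked index 4: u0 ∈ [-8/35, 1/5)
intersection: [0, 1/7)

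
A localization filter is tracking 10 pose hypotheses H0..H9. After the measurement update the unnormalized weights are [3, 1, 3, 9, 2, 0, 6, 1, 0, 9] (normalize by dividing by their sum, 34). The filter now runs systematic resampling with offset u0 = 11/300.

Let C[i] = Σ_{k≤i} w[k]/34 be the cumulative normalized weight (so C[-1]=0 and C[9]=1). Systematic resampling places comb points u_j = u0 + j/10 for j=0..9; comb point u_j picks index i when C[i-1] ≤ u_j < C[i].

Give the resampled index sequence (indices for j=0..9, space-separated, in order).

0 2 3 3 3 6 6 9 9 9

C = [3/34, 2/17, 7/34, 8/17, 9/17, 9/17, 12/17, 25/34, 25/34, 1]
j=0: u_0=11/300 ∈ [0, 3/34) → index 0
j=1: u_1=41/300 ∈ [2/17, 7/34) → index 2
j=2: u_2=71/300 ∈ [7/34, 8/17) → index 3
j=3: u_3=101/300 ∈ [7/34, 8/17) → index 3
j=4: u_4=131/300 ∈ [7/34, 8/17) → index 3
j=5: u_5=161/300 ∈ [9/17, 12/17) → index 6
j=6: u_6=191/300 ∈ [9/17, 12/17) → index 6
j=7: u_7=221/300 ∈ [25/34, 1) → index 9
j=8: u_8=251/300 ∈ [25/34, 1) → index 9
j=9: u_9=281/300 ∈ [25/34, 1) → index 9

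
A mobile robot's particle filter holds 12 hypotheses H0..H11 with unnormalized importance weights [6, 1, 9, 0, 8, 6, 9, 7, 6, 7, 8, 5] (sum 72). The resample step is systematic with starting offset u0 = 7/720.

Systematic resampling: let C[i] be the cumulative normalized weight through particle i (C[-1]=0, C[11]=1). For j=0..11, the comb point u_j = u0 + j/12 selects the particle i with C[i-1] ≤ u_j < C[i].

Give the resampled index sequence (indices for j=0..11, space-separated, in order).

C = [1/12, 7/72, 2/9, 2/9, 1/3, 5/12, 13/24, 23/36, 13/18, 59/72, 67/72, 1]
j=0: u_0=7/720 ∈ [0, 1/12) → index 0
j=1: u_1=67/720 ∈ [1/12, 7/72) → index 1
j=2: u_2=127/720 ∈ [7/72, 2/9) → index 2
j=3: u_3=187/720 ∈ [2/9, 1/3) → index 4
j=4: u_4=247/720 ∈ [1/3, 5/12) → index 5
j=5: u_5=307/720 ∈ [5/12, 13/24) → index 6
j=6: u_6=367/720 ∈ [5/12, 13/24) → index 6
j=7: u_7=427/720 ∈ [13/24, 23/36) → index 7
j=8: u_8=487/720 ∈ [23/36, 13/18) → index 8
j=9: u_9=547/720 ∈ [13/18, 59/72) → index 9
j=10: u_10=607/720 ∈ [59/72, 67/72) → index 10
j=11: u_11=667/720 ∈ [59/72, 67/72) → index 10

0 1 2 4 5 6 6 7 8 9 10 10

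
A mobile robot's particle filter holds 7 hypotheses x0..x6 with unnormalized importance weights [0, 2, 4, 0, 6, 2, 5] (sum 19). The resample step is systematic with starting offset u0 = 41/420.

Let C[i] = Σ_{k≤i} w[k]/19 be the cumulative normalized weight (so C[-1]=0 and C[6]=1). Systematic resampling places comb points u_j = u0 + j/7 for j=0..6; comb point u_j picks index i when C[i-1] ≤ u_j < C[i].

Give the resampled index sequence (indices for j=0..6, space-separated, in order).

C = [0, 2/19, 6/19, 6/19, 12/19, 14/19, 1]
j=0: u_0=41/420 ∈ [0, 2/19) → index 1
j=1: u_1=101/420 ∈ [2/19, 6/19) → index 2
j=2: u_2=23/60 ∈ [6/19, 12/19) → index 4
j=3: u_3=221/420 ∈ [6/19, 12/19) → index 4
j=4: u_4=281/420 ∈ [12/19, 14/19) → index 5
j=5: u_5=341/420 ∈ [14/19, 1) → index 6
j=6: u_6=401/420 ∈ [14/19, 1) → index 6

1 2 4 4 5 6 6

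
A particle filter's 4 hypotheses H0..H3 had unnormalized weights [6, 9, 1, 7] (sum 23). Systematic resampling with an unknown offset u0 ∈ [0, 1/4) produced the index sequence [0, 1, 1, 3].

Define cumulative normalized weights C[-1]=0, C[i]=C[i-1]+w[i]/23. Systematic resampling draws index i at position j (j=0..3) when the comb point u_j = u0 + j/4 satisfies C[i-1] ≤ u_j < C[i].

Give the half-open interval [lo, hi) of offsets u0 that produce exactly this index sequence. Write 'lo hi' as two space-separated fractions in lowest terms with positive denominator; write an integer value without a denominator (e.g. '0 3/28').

1/92 7/46

C = [6/23, 15/23, 16/23, 1]
j=0 picked index 0: u0 ∈ [0, 6/23)
j=1 picked index 1: u0 ∈ [1/92, 37/92)
j=2 picked index 1: u0 ∈ [-11/46, 7/46)
j=3 picked index 3: u0 ∈ [-5/92, 1/4)
intersection: [1/92, 7/46)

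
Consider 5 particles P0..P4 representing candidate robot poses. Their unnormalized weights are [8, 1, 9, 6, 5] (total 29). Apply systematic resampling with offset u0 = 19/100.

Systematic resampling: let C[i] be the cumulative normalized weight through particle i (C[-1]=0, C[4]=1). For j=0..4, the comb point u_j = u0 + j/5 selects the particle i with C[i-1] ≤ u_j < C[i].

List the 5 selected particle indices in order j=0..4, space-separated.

C = [8/29, 9/29, 18/29, 24/29, 1]
j=0: u_0=19/100 ∈ [0, 8/29) → index 0
j=1: u_1=39/100 ∈ [9/29, 18/29) → index 2
j=2: u_2=59/100 ∈ [9/29, 18/29) → index 2
j=3: u_3=79/100 ∈ [18/29, 24/29) → index 3
j=4: u_4=99/100 ∈ [24/29, 1) → index 4

0 2 2 3 4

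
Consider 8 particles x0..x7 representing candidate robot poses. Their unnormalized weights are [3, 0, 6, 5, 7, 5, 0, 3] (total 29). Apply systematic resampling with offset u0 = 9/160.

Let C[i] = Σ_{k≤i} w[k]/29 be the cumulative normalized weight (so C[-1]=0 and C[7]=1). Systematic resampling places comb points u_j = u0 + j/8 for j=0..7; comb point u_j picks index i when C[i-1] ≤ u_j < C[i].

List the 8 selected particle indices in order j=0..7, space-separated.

0 2 2 3 4 4 5 7

C = [3/29, 3/29, 9/29, 14/29, 21/29, 26/29, 26/29, 1]
j=0: u_0=9/160 ∈ [0, 3/29) → index 0
j=1: u_1=29/160 ∈ [3/29, 9/29) → index 2
j=2: u_2=49/160 ∈ [3/29, 9/29) → index 2
j=3: u_3=69/160 ∈ [9/29, 14/29) → index 3
j=4: u_4=89/160 ∈ [14/29, 21/29) → index 4
j=5: u_5=109/160 ∈ [14/29, 21/29) → index 4
j=6: u_6=129/160 ∈ [21/29, 26/29) → index 5
j=7: u_7=149/160 ∈ [26/29, 1) → index 7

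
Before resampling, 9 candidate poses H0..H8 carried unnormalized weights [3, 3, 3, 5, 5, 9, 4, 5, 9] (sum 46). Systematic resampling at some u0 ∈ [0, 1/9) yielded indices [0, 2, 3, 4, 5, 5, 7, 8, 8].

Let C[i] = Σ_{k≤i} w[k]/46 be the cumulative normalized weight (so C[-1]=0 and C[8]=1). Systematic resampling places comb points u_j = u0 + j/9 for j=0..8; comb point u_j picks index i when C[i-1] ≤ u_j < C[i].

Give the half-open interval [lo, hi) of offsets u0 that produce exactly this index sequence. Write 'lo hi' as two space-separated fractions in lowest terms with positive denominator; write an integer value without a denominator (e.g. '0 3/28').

C = [3/46, 3/23, 9/46, 7/23, 19/46, 14/23, 16/23, 37/46, 1]
j=0 picked index 0: u0 ∈ [0, 3/46)
j=1 picked index 2: u0 ∈ [4/207, 35/414)
j=2 picked index 3: u0 ∈ [-11/414, 17/207)
j=3 picked index 4: u0 ∈ [-2/69, 11/138)
j=4 picked index 5: u0 ∈ [-13/414, 34/207)
j=5 picked index 5: u0 ∈ [-59/414, 11/207)
j=6 picked index 7: u0 ∈ [2/69, 19/138)
j=7 picked index 8: u0 ∈ [11/414, 2/9)
j=8 picked index 8: u0 ∈ [-35/414, 1/9)
intersection: [2/69, 11/207)

2/69 11/207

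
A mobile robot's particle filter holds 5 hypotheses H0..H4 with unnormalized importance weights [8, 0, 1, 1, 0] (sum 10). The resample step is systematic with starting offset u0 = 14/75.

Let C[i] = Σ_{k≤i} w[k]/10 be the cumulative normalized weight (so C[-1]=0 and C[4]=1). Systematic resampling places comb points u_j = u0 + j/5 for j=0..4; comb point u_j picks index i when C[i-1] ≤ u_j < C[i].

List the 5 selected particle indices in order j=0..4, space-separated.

0 0 0 0 3

C = [4/5, 4/5, 9/10, 1, 1]
j=0: u_0=14/75 ∈ [0, 4/5) → index 0
j=1: u_1=29/75 ∈ [0, 4/5) → index 0
j=2: u_2=44/75 ∈ [0, 4/5) → index 0
j=3: u_3=59/75 ∈ [0, 4/5) → index 0
j=4: u_4=74/75 ∈ [9/10, 1) → index 3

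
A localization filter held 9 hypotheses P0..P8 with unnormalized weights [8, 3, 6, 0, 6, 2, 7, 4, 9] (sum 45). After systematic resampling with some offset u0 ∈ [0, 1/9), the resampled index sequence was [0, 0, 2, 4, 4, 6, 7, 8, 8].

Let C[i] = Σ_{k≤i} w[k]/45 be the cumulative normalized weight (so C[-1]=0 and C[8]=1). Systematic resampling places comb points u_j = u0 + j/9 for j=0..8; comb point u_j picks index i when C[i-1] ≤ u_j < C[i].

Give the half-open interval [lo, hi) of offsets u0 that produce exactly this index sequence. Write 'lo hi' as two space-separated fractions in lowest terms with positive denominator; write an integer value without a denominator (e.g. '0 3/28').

2/45 1/15

C = [8/45, 11/45, 17/45, 17/45, 23/45, 5/9, 32/45, 4/5, 1]
j=0 picked index 0: u0 ∈ [0, 8/45)
j=1 picked index 0: u0 ∈ [-1/9, 1/15)
j=2 picked index 2: u0 ∈ [1/45, 7/45)
j=3 picked index 4: u0 ∈ [2/45, 8/45)
j=4 picked index 4: u0 ∈ [-1/15, 1/15)
j=5 picked index 6: u0 ∈ [0, 7/45)
j=6 picked index 7: u0 ∈ [2/45, 2/15)
j=7 picked index 8: u0 ∈ [1/45, 2/9)
j=8 picked index 8: u0 ∈ [-4/45, 1/9)
intersection: [2/45, 1/15)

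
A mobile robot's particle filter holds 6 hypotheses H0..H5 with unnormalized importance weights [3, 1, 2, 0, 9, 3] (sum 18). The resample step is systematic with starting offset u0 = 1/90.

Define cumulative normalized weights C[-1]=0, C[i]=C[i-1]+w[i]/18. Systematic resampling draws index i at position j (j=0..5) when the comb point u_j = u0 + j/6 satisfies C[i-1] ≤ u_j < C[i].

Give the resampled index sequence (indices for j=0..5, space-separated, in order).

C = [1/6, 2/9, 1/3, 1/3, 5/6, 1]
j=0: u_0=1/90 ∈ [0, 1/6) → index 0
j=1: u_1=8/45 ∈ [1/6, 2/9) → index 1
j=2: u_2=31/90 ∈ [1/3, 5/6) → index 4
j=3: u_3=23/45 ∈ [1/3, 5/6) → index 4
j=4: u_4=61/90 ∈ [1/3, 5/6) → index 4
j=5: u_5=38/45 ∈ [5/6, 1) → index 5

0 1 4 4 4 5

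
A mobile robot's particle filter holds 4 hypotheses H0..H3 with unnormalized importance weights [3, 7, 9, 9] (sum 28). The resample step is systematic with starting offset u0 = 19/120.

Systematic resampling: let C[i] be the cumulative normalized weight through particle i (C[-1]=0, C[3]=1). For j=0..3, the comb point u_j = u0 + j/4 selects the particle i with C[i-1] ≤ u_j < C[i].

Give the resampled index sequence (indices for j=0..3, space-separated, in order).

1 2 2 3

C = [3/28, 5/14, 19/28, 1]
j=0: u_0=19/120 ∈ [3/28, 5/14) → index 1
j=1: u_1=49/120 ∈ [5/14, 19/28) → index 2
j=2: u_2=79/120 ∈ [5/14, 19/28) → index 2
j=3: u_3=109/120 ∈ [19/28, 1) → index 3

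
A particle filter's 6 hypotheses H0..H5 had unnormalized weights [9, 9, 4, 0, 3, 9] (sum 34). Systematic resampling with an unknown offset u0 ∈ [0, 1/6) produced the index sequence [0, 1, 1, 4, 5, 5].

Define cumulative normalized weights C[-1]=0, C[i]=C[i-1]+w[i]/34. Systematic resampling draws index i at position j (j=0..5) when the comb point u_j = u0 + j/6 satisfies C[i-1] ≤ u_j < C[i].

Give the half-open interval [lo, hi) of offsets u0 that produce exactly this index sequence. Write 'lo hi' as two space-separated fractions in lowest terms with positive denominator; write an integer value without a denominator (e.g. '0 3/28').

C = [9/34, 9/17, 11/17, 11/17, 25/34, 1]
j=0 picked index 0: u0 ∈ [0, 9/34)
j=1 picked index 1: u0 ∈ [5/51, 37/102)
j=2 picked index 1: u0 ∈ [-7/102, 10/51)
j=3 picked index 4: u0 ∈ [5/34, 4/17)
j=4 picked index 5: u0 ∈ [7/102, 1/3)
j=5 picked index 5: u0 ∈ [-5/51, 1/6)
intersection: [5/34, 1/6)

5/34 1/6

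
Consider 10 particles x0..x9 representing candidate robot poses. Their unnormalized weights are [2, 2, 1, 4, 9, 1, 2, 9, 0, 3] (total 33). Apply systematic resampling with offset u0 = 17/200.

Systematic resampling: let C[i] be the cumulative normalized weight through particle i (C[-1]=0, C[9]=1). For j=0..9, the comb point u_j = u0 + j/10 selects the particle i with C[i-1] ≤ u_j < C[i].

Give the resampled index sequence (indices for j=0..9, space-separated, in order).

C = [2/33, 4/33, 5/33, 3/11, 6/11, 19/33, 7/11, 10/11, 10/11, 1]
j=0: u_0=17/200 ∈ [2/33, 4/33) → index 1
j=1: u_1=37/200 ∈ [5/33, 3/11) → index 3
j=2: u_2=57/200 ∈ [3/11, 6/11) → index 4
j=3: u_3=77/200 ∈ [3/11, 6/11) → index 4
j=4: u_4=97/200 ∈ [3/11, 6/11) → index 4
j=5: u_5=117/200 ∈ [19/33, 7/11) → index 6
j=6: u_6=137/200 ∈ [7/11, 10/11) → index 7
j=7: u_7=157/200 ∈ [7/11, 10/11) → index 7
j=8: u_8=177/200 ∈ [7/11, 10/11) → index 7
j=9: u_9=197/200 ∈ [10/11, 1) → index 9

1 3 4 4 4 6 7 7 7 9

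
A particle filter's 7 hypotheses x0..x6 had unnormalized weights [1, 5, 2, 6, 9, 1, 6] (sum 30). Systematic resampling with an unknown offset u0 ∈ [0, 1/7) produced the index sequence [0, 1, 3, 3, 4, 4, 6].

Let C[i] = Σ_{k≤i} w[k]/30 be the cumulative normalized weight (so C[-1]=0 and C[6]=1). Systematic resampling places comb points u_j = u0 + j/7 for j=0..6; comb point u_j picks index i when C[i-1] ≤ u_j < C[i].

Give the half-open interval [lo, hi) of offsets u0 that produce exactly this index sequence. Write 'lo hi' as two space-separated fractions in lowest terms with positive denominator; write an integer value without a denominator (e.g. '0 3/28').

C = [1/30, 1/5, 4/15, 7/15, 23/30, 4/5, 1]
j=0 picked index 0: u0 ∈ [0, 1/30)
j=1 picked index 1: u0 ∈ [-23/210, 2/35)
j=2 picked index 3: u0 ∈ [-2/105, 19/105)
j=3 picked index 3: u0 ∈ [-17/105, 4/105)
j=4 picked index 4: u0 ∈ [-11/105, 41/210)
j=5 picked index 4: u0 ∈ [-26/105, 11/210)
j=6 picked index 6: u0 ∈ [-2/35, 1/7)
intersection: [0, 1/30)

0 1/30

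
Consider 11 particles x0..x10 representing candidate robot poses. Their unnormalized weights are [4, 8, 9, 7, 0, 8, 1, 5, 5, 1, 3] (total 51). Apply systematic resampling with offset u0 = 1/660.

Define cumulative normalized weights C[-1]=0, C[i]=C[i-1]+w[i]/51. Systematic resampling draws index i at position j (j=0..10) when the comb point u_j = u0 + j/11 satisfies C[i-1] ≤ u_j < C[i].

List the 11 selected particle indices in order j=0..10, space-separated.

C = [4/51, 4/17, 7/17, 28/51, 28/51, 12/17, 37/51, 14/17, 47/51, 16/17, 1]
j=0: u_0=1/660 ∈ [0, 4/51) → index 0
j=1: u_1=61/660 ∈ [4/51, 4/17) → index 1
j=2: u_2=11/60 ∈ [4/51, 4/17) → index 1
j=3: u_3=181/660 ∈ [4/17, 7/17) → index 2
j=4: u_4=241/660 ∈ [4/17, 7/17) → index 2
j=5: u_5=301/660 ∈ [7/17, 28/51) → index 3
j=6: u_6=361/660 ∈ [7/17, 28/51) → index 3
j=7: u_7=421/660 ∈ [28/51, 12/17) → index 5
j=8: u_8=481/660 ∈ [37/51, 14/17) → index 7
j=9: u_9=541/660 ∈ [37/51, 14/17) → index 7
j=10: u_10=601/660 ∈ [14/17, 47/51) → index 8

0 1 1 2 2 3 3 5 7 7 8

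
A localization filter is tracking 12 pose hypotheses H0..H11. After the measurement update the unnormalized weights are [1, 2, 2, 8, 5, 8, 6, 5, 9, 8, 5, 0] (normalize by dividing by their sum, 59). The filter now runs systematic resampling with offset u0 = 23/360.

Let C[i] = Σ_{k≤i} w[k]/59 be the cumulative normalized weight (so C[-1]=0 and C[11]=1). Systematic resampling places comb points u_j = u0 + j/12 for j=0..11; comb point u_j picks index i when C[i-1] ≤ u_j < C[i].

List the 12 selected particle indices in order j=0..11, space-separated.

2 3 4 5 5 6 7 8 8 9 9 10

C = [1/59, 3/59, 5/59, 13/59, 18/59, 26/59, 32/59, 37/59, 46/59, 54/59, 1, 1]
j=0: u_0=23/360 ∈ [3/59, 5/59) → index 2
j=1: u_1=53/360 ∈ [5/59, 13/59) → index 3
j=2: u_2=83/360 ∈ [13/59, 18/59) → index 4
j=3: u_3=113/360 ∈ [18/59, 26/59) → index 5
j=4: u_4=143/360 ∈ [18/59, 26/59) → index 5
j=5: u_5=173/360 ∈ [26/59, 32/59) → index 6
j=6: u_6=203/360 ∈ [32/59, 37/59) → index 7
j=7: u_7=233/360 ∈ [37/59, 46/59) → index 8
j=8: u_8=263/360 ∈ [37/59, 46/59) → index 8
j=9: u_9=293/360 ∈ [46/59, 54/59) → index 9
j=10: u_10=323/360 ∈ [46/59, 54/59) → index 9
j=11: u_11=353/360 ∈ [54/59, 1) → index 10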